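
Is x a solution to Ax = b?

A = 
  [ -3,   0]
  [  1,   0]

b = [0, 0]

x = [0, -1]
Yes

Ax = [0, 0] = b ✓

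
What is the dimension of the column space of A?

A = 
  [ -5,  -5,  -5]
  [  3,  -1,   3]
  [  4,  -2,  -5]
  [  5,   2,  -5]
Row reduce:
R2 → R2 + (3/5)·R1
R3 → R3 + (4/5)·R1
R4 → R4 + (1)·R1
R3 → R3 - (3/2)·R2
R4 → R4 - (3/4)·R2
R4 → R4 - (10/9)·R3
REF = 
  [ -5,  -5,  -5]
  [  0,  -4,   0]
  [  0,   0,  -9]
  [  0,   0,   0]
Pivot columns: 1, 2, 3 → 3 pivots.
dim(Col(A)) = number of pivot columns = 3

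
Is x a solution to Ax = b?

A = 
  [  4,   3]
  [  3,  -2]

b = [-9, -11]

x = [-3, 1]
Yes

Ax = [-9, -11] = b ✓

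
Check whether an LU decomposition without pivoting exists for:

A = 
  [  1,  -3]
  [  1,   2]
Yes.
A[1,1] = 1 ≠ 0, so Gaussian elimination proceeds without a row swap: multiplier ℓ₂₁ = (1)/(1) = 1, and U[2,2] = 2 - (1)(-3) = 5.
L = 
  [  1,   0]
  [  1,   1]
U = 
  [  1,  -3]
  [  0,   5]
Check row 2 of LU: [(1)(1), (1)(-3) + 5] = [1, 2] = row 2 of A ✓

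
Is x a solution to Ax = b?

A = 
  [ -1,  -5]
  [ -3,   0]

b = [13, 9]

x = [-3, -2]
Yes

Ax = [13, 9] = b ✓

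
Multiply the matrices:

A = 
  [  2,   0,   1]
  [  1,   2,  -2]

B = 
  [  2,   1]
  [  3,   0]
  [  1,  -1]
AB = 
  [  5,   1]
  [  6,   3]

A is 2×3 and B is 3×2, so AB is 2×2. Each entry is (row of A)·(column of B):
AB[1,1] = (2)(2) + (0)(3) + (1)(1) = 5
AB[1,2] = (2)(1) + (0)(0) + (1)(-1) = 1
AB[2,1] = (1)(2) + (2)(3) + (-2)(1) = 6
AB[2,2] = (1)(1) + (2)(0) + (-2)(-1) = 3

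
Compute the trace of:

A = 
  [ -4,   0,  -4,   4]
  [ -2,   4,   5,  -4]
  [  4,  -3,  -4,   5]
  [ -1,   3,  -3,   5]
1

tr(A) = -4 + 4 + -4 + 5 = 1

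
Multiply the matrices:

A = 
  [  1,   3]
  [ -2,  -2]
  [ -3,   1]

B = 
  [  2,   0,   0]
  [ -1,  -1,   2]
A is 3×2 and B is 2×3, so AB is 3×3. Each entry is (row of A)·(column of B):
AB[1,1] = (1)(2) + (3)(-1) = -1
AB[1,2] = (1)(0) + (3)(-1) = -3
AB[1,3] = (1)(0) + (3)(2) = 6
AB[2,1] = (-2)(2) + (-2)(-1) = -2
AB[2,2] = (-2)(0) + (-2)(-1) = 2
AB[2,3] = (-2)(0) + (-2)(2) = -4
AB[3,1] = (-3)(2) + (1)(-1) = -7
AB[3,2] = (-3)(0) + (1)(-1) = -1
AB[3,3] = (-3)(0) + (1)(2) = 2

AB = 
  [ -1,  -3,   6]
  [ -2,   2,  -4]
  [ -7,  -1,   2]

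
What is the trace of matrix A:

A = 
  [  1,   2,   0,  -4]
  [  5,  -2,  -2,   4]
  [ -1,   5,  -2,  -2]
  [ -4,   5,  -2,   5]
2

tr(A) = 1 + -2 + -2 + 5 = 2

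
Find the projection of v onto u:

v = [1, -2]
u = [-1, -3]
v·u = (1)(-1) + (-2)(-3) = 5
u·u = (-1)² + (-3)² = 10
proj_u(v) = (v·u / u·u) × u = (5/10) × u = (1/2) × u

proj_u(v) = [-1/2, -3/2]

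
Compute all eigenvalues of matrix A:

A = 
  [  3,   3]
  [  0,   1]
tr(A) = 4, det(A) = 3
Characteristic polynomial: λ² - tr(A)λ + det(A) = λ² - 4λ + 3
λ² - 4λ + 3 = (λ - 1)(λ - 3)

λ = 3, 1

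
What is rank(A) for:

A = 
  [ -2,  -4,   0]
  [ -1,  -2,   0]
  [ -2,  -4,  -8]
Row reduce:
R2 → R2 - (1/2)·R1
R3 → R3 - (1)·R1
Swap R2 ↔ R3
REF = 
  [ -2,  -4,   0]
  [  0,   0,  -8]
  [  0,   0,   0]
Pivot columns: 1, 3 → 2 pivots.

rank(A) = 2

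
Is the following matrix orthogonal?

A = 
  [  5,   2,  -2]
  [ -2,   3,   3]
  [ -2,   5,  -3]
No

AᵀA = 
  [ 33,  -6, -10]
  [ -6,  38, -10]
  [-10, -10,  22]
≠ I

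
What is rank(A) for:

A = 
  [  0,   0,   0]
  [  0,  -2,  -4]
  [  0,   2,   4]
Row reduce:
Swap R1 ↔ R2
R3 → R3 + (1)·R1
REF = 
  [  0,  -2,  -4]
  [  0,   0,   0]
  [  0,   0,   0]
Pivot columns: 2 → 1 pivot.

rank(A) = 1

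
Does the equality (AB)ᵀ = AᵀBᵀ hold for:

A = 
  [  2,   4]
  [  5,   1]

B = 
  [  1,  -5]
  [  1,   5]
No

(AB)ᵀ = 
  [  6,   6]
  [ 10, -20]

AᵀBᵀ = 
  [-23,  27]
  [ -1,   9]

The two matrices differ, so (AB)ᵀ ≠ AᵀBᵀ in general. The correct identity is (AB)ᵀ = BᵀAᵀ.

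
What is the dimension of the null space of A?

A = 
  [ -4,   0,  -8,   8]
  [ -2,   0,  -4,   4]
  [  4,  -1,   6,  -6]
nullity(A) = 2

Row reduce:
R2 → R2 - (1/2)·R1
R3 → R3 + (1)·R1
Swap R2 ↔ R3
REF = 
  [ -4,   0,  -8,   8]
  [  0,  -1,  -2,   2]
  [  0,   0,   0,   0]
Pivot columns: 1, 2 → 2 pivots.
rank(A) = 2, so nullity(A) = 4 - 2 = 2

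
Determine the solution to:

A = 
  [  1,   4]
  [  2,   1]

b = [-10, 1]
x = [2, -3]

Row reduce the augmented matrix [A|b]:
R2 → R2 - (2)·R1
REF = 
  [  1,   4, -10]
  [  0,  -7,  21]

Back-substitution:
x₂ = 21 / (-7) = -3
x₁ = (-10 - (4)(-3)) / 1 = 2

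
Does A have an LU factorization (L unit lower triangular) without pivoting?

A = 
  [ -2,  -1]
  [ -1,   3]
Yes.
A[1,1] = -2 ≠ 0, so Gaussian elimination proceeds without a row swap: multiplier ℓ₂₁ = (-1)/(-2) = 1/2, and U[2,2] = 3 - (1/2)(-1) = 7/2.
L = 
  [  1,   0]
  [1/2,   1]
U = 
  [ -2,  -1]
  [  0, 7/2]
Check row 2 of LU: [(1/2)(-2), (1/2)(-1) + (7/2)] = [-1, 3] = row 2 of A ✓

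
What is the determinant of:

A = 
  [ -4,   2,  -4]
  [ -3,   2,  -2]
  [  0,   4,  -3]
Cofactor expansion along row 1:
det(A) = (-4)·((2)(-3) - (-2)(4)) - (2)·((-3)(-3) - (-2)(0)) + (-4)·((-3)(4) - (2)(0))
  = (-4)(2) - (2)(9) + (-4)(-12)
  = 22

det(A) = 22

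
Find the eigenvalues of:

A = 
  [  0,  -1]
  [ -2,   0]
tr(A) = 0, det(A) = -2
Characteristic polynomial: λ² - tr(A)λ + det(A) = λ² - 2
λ² - 2 = 0  ⇒  λ = (0 ± √((0)² - 4·(-2)))/2 = (0 ± √(8))/2
  = √2,  -√2

λ = √2, -√2  (≈ 1.414, -1.414)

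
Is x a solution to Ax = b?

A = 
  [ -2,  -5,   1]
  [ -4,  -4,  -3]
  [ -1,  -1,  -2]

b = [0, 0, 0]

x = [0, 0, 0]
Yes

Ax = [0, 0, 0] = b ✓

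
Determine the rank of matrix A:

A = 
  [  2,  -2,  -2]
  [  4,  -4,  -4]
rank(A) = 1

Row reduce:
R2 → R2 - (2)·R1
REF = 
  [  2,  -2,  -2]
  [  0,   0,   0]
Pivot columns: 1 → 1 pivot.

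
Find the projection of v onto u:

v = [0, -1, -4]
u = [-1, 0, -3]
proj_u(v) = [-6/5, 0, -18/5]

v·u = (0)(-1) + (-1)(0) + (-4)(-3) = 12
u·u = (-1)² + (0)² + (-3)² = 10
proj_u(v) = (v·u / u·u) × u = (12/10) × u = (6/5) × u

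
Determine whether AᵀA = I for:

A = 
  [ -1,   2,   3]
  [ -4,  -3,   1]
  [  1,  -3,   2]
No

AᵀA = 
  [ 18,   7,  -5]
  [  7,  22,  -3]
  [ -5,  -3,  14]
≠ I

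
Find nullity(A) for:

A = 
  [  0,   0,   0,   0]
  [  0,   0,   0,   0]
nullity(A) = 4

Row reduce:
(no row operations needed)
REF = 
  [  0,   0,   0,   0]
  [  0,   0,   0,   0]
Pivot columns: none → 0 pivots.
rank(A) = 0, so nullity(A) = 4 - 0 = 4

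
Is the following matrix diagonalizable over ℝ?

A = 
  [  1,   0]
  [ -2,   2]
Yes

tr(A) = 3, det(A) = 2
Characteristic polynomial: λ² - tr(A)λ + det(A) = λ² - 3λ + 2
λ² - 3λ + 2 = (λ - 1)(λ - 2)
Eigenvalues: 2, 1
λ=1: alg. mult. = 1, geom. mult. = 2 - rank(A - (1)I) = 2 - 1 = 1
λ=2: alg. mult. = 1, geom. mult. = 2 - rank(A - (2)I) = 2 - 1 = 1
Sum of geometric multiplicities equals n, so A has n independent eigenvectors.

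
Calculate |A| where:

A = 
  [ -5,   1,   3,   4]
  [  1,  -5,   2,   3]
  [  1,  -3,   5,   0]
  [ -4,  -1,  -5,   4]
Cofactor expansion along row 1: det(A) = a₁₁M₁₁ - a₁₂M₁₂ + a₁₃M₁₃ - a₁₄M₁₄

M₁₁ = det[[-5, 2, 3]; [-3, 5, 0]; [-1, -5, 4]]
  = (-5)·((5)(4) - (0)(-5)) - (2)·((-3)(4) - (0)(-1)) + (3)·((-3)(-5) - (5)(-1))
  = (-5)(20) - (2)(-12) + (3)(20)
  = -16
M₁₂ = det[[1, 2, 3]; [1, 5, 0]; [-4, -5, 4]]
  = (1)·((5)(4) - (0)(-5)) - (2)·((1)(4) - (0)(-4)) + (3)·((1)(-5) - (5)(-4))
  = (1)(20) - (2)(4) + (3)(15)
  = 57
M₁₃ = det[[1, -5, 3]; [1, -3, 0]; [-4, -1, 4]]
  = (1)·((-3)(4) - (0)(-1)) - (-5)·((1)(4) - (0)(-4)) + (3)·((1)(-1) - (-3)(-4))
  = (1)(-12) - (-5)(4) + (3)(-13)
  = -31
M₁₄ = det[[1, -5, 2]; [1, -3, 5]; [-4, -1, -5]]
  = (1)·((-3)(-5) - (5)(-1)) - (-5)·((1)(-5) - (5)(-4)) + (2)·((1)(-1) - (-3)(-4))
  = (1)(20) - (-5)(15) + (2)(-13)
  = 69

det(A) = (-5)(-16) - (1)(57) + (3)(-31) - (4)(69) = -346

det(A) = -346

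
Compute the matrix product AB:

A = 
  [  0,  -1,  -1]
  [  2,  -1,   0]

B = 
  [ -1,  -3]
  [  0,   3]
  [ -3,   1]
A is 2×3 and B is 3×2, so AB is 2×2. Each entry is (row of A)·(column of B):
AB[1,1] = (0)(-1) + (-1)(0) + (-1)(-3) = 3
AB[1,2] = (0)(-3) + (-1)(3) + (-1)(1) = -4
AB[2,1] = (2)(-1) + (-1)(0) + (0)(-3) = -2
AB[2,2] = (2)(-3) + (-1)(3) + (0)(1) = -9

AB = 
  [  3,  -4]
  [ -2,  -9]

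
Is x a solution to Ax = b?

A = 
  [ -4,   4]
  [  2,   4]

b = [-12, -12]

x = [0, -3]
Yes

Ax = [-12, -12] = b ✓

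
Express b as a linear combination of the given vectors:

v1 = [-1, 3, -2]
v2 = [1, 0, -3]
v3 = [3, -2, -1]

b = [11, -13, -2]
c1 = -3, c2 = 2, c3 = 2

b = -3·v1 + 2·v2 + 2·v3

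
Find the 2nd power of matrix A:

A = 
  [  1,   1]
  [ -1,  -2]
A² = A·A:
A²[1,1] = (1)(1) + (1)(-1) = 0
A²[1,2] = (1)(1) + (1)(-2) = -1
A²[2,1] = (-1)(1) + (-2)(-1) = 1
A²[2,2] = (-1)(1) + (-2)(-2) = 3
A² = 
  [  0,  -1]
  [  1,   3]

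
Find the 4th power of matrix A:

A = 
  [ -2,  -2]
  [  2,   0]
A^4 = 
  [-16, -16]
  [ 16,   0]

A² = A·A:
A²[1,1] = (-2)(-2) + (-2)(2) = 0
A²[1,2] = (-2)(-2) + (-2)(0) = 4
A²[2,1] = (2)(-2) + (0)(2) = -4
A²[2,2] = (2)(-2) + (0)(0) = -4
A² = 
  [  0,   4]
  [ -4,  -4]

A^3 = A^2·A:
A^3[1,1] = (0)(-2) + (4)(2) = 8
A^3[1,2] = (0)(-2) + (4)(0) = 0
A^3[2,1] = (-4)(-2) + (-4)(2) = 0
A^3[2,2] = (-4)(-2) + (-4)(0) = 8
A^3 = 
  [  8,   0]
  [  0,   8]

A^4 = A^3·A:
A^4[1,1] = (8)(-2) + (0)(2) = -16
A^4[1,2] = (8)(-2) + (0)(0) = -16
A^4[2,1] = (0)(-2) + (8)(2) = 16
A^4[2,2] = (0)(-2) + (8)(0) = 0
A^4 = 
  [-16, -16]
  [ 16,   0]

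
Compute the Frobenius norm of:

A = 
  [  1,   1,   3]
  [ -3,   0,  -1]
||A||_F = 4.583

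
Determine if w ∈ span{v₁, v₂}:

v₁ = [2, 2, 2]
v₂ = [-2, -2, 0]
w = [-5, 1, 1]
No

Form the augmented matrix and row-reduce:
[v₁|v₂|w] = 
  [  2,  -2,  -5]
  [  2,  -2,   1]
  [  2,   0,   1]
R2 → R2 - (1)·R1
R3 → R3 - (1)·R1
Swap R2 ↔ R3
REF = 
  [  2,  -2,  -5]
  [  0,   2,   6]
  [  0,   0,   6]

Row 3 reads [0 0 | 6], i.e. 0 = 6, so the system is inconsistent and w ∉ span{v₁, v₂}.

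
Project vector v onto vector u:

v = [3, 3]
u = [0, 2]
v·u = (3)(0) + (3)(2) = 6
u·u = (0)² + (2)² = 4
proj_u(v) = (v·u / u·u) × u = (6/4) × u = (3/2) × u

proj_u(v) = [0, 3]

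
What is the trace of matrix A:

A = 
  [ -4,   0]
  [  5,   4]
0

tr(A) = -4 + 4 = 0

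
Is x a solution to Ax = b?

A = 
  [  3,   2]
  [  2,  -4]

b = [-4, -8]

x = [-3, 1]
No

Ax = [-7, -10] ≠ b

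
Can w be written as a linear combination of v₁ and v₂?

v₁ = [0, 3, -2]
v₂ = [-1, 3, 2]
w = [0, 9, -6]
Yes

Form the augmented matrix and row-reduce:
[v₁|v₂|w] = 
  [  0,  -1,   0]
  [  3,   3,   9]
  [ -2,   2,  -6]
Swap R1 ↔ R2
R3 → R3 + (2/3)·R1
R3 → R3 + (4)·R2
REF = 
  [  3,   3,   9]
  [  0,  -1,   0]
  [  0,   0,   0]

No row of the form [0 0 | nonzero], so the system is consistent. Back-substitution gives c₁ = 3, c₂ = 0: w = (3)·v₁ + (0)·v₂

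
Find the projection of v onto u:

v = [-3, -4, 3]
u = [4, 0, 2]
proj_u(v) = [-6/5, 0, -3/5]

v·u = (-3)(4) + (-4)(0) + (3)(2) = -6
u·u = (4)² + (0)² + (2)² = 20
proj_u(v) = (v·u / u·u) × u = (-6/20) × u = (-3/10) × u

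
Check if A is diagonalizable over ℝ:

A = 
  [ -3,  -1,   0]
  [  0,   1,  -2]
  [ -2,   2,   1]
No

Characteristic polynomial: det(λI - A) = λ³ + λ² - λ + 19
By the rational root theorem any rational root is an integer dividing 19; none of those is a root, so p(λ) has no rational roots and hence (being an irreducible cubic) no repeated roots.
Discriminant of the cubic: Δ = -10160
Δ < 0 ⇒ one real eigenvalue and a complex-conjugate pair: λ ≈ -3.186, 1.093 + 2.184i, 1.093 - 2.184i
Has complex eigenvalues (not diagonalizable over ℝ).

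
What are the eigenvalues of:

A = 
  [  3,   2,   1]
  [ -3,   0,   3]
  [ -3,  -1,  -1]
Characteristic polynomial: det(λI - A) = λ³ - 2λ² + 9λ + 12
Testing integer divisors of the constant term: p(-1) = 0, so (λ + 1) is a factor:
p(λ) = (λ + 1)(λ² - 3λ + 12)
λ² - 3λ + 12 = 0  ⇒  λ = (3 ± √((-3)² - 4·(12)))/2 = (3 ± √(-39))/2
  = (3 + i√39)/2,  (3 - i√39)/2

λ = -1, (3 + i√39)/2, (3 - i√39)/2  (≈ -1, 1.5 + 3.122i, 1.5 - 3.122i)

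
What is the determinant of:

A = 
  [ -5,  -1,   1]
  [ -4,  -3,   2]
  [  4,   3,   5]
77

Cofactor expansion along row 1:
det(A) = (-5)·((-3)(5) - (2)(3)) - (-1)·((-4)(5) - (2)(4)) + (1)·((-4)(3) - (-3)(4))
  = (-5)(-21) - (-1)(-28) + (1)(0)
  = 77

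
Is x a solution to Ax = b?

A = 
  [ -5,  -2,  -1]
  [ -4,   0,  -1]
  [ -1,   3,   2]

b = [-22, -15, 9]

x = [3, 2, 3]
Yes

Ax = [-22, -15, 9] = b ✓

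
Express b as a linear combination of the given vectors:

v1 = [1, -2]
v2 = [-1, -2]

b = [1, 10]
c1 = -2, c2 = -3

b = -2·v1 + -3·v2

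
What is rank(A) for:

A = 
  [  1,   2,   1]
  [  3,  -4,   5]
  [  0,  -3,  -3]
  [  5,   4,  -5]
rank(A) = 3

Row reduce:
R2 → R2 - (3)·R1
R4 → R4 - (5)·R1
R3 → R3 - (3/10)·R2
R4 → R4 - (3/5)·R2
R4 → R4 - (28/9)·R3
REF = 
  [    1,     2,     1]
  [    0,   -10,     2]
  [    0,     0, -18/5]
  [    0,     0,     0]
Pivot columns: 1, 2, 3 → 3 pivots.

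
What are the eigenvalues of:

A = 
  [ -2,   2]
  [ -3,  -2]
λ = -2 + i√6, -2 - i√6  (≈ -2 + 2.449i, -2 - 2.449i)

tr(A) = -4, det(A) = 10
Characteristic polynomial: λ² - tr(A)λ + det(A) = λ² + 4λ + 10
λ² + 4λ + 10 = 0  ⇒  λ = (-4 ± √((4)² - 4·(10)))/2 = (-4 ± √(-24))/2
  = -2 + i√6,  -2 - i√6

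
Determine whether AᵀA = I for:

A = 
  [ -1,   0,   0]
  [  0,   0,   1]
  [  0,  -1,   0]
Yes

AᵀA = 
  [  1,   0,   0]
  [  0,   1,   0]
  [  0,   0,   1]
= I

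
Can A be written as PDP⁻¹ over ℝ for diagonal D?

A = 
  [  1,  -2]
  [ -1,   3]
Yes

tr(A) = 4, det(A) = 1
Characteristic polynomial: λ² - tr(A)λ + det(A) = λ² - 4λ + 1
λ² - 4λ + 1 = 0  ⇒  λ = (4 ± √((-4)² - 4·(1)))/2 = (4 ± √(12))/2
  = 2 + √3,  2 - √3
Eigenvalues: 2 + √3, 2 - √3  (≈ 3.732, 0.2679)
The two irrational eigenvalues are distinct (simple), so each has alg. mult. = geom. mult. = 1.
Sum of geometric multiplicities equals n, so A has n independent eigenvectors.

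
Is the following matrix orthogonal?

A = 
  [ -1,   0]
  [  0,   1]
Yes

AᵀA = 
  [  1,   0]
  [  0,   1]
= I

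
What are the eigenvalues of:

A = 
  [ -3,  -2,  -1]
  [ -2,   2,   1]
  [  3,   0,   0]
Characteristic polynomial: det(λI - A) = λ³ + λ² - 7λ
The constant term is 0, so λ = 0 is a root: p(λ) = λ(λ² + λ - 7)
λ² + λ - 7 = 0  ⇒  λ = (-1 ± √((1)² - 4·(-7)))/2 = (-1 ± √(29))/2
  = (-1 + √29)/2,  (-1 - √29)/2

λ = 0, (-1 + √29)/2, (-1 - √29)/2  (≈ 0, 2.193, -3.193)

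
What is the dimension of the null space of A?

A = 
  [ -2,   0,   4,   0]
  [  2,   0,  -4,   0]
nullity(A) = 3

Row reduce:
R2 → R2 + (1)·R1
REF = 
  [ -2,   0,   4,   0]
  [  0,   0,   0,   0]
Pivot columns: 1 → 1 pivot.
rank(A) = 1, so nullity(A) = 4 - 1 = 3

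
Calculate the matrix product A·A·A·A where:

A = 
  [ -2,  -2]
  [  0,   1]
A² = A·A:
A²[1,1] = (-2)(-2) + (-2)(0) = 4
A²[1,2] = (-2)(-2) + (-2)(1) = 2
A²[2,1] = (0)(-2) + (1)(0) = 0
A²[2,2] = (0)(-2) + (1)(1) = 1
A² = 
  [  4,   2]
  [  0,   1]

A^3 = A^2·A:
A^3[1,1] = (4)(-2) + (2)(0) = -8
A^3[1,2] = (4)(-2) + (2)(1) = -6
A^3[2,1] = (0)(-2) + (1)(0) = 0
A^3[2,2] = (0)(-2) + (1)(1) = 1
A^3 = 
  [ -8,  -6]
  [  0,   1]

A^4 = A^3·A:
A^4[1,1] = (-8)(-2) + (-6)(0) = 16
A^4[1,2] = (-8)(-2) + (-6)(1) = 10
A^4[2,1] = (0)(-2) + (1)(0) = 0
A^4[2,2] = (0)(-2) + (1)(1) = 1
A^4 = 
  [ 16,  10]
  [  0,   1]

Therefore
A^4 = 
  [ 16,  10]
  [  0,   1]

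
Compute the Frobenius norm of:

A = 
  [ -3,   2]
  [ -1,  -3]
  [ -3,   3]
||A||_F = 6.403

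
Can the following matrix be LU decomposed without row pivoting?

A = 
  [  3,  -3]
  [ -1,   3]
Yes.
A[1,1] = 3 ≠ 0, so Gaussian elimination proceeds without a row swap: multiplier ℓ₂₁ = (-1)/(3) = -1/3, and U[2,2] = 3 - (-1/3)(-3) = 2.
L = 
  [   1,    0]
  [-1/3,    1]
U = 
  [  3,  -3]
  [  0,   2]
Check row 2 of LU: [(-1/3)(3), (-1/3)(-3) + 2] = [-1, 3] = row 2 of A ✓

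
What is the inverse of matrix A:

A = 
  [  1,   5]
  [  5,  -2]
det(A) = (1)(-2) - (5)(5) = -27
For a 2×2 matrix, A⁻¹ = (1/det(A)) · [[d, -b], [-c, a]]
    = (-1/27) · [[-2, -5], [-5, 1]]

A⁻¹ = 
  [ 2/27,  5/27]
  [ 5/27, -1/27]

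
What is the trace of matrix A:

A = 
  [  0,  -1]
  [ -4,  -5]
-5

tr(A) = 0 + -5 = -5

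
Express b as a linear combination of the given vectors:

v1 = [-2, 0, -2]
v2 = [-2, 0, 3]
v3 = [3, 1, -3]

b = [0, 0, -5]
c1 = 1, c2 = -1, c3 = 0

b = 1·v1 + -1·v2 + 0·v3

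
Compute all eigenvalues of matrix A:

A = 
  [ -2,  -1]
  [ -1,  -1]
λ = (-3 + √5)/2, (-3 - √5)/2  (≈ -0.382, -2.618)

tr(A) = -3, det(A) = 1
Characteristic polynomial: λ² - tr(A)λ + det(A) = λ² + 3λ + 1
λ² + 3λ + 1 = 0  ⇒  λ = (-3 ± √((3)² - 4·(1)))/2 = (-3 ± √(5))/2
  = (-3 + √5)/2,  (-3 - √5)/2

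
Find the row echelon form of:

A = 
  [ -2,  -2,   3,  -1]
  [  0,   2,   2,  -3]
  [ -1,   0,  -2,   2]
Row operations:
R3 → R3 - (1/2)·R1
R3 → R3 - (1/2)·R2

Resulting echelon form:
REF = 
  [  -2,   -2,    3,   -1]
  [   0,    2,    2,   -3]
  [   0,    0, -9/2,    4]

Rank = 3 (number of non-zero pivot rows).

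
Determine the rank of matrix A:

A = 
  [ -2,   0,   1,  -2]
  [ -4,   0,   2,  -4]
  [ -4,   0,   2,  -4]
Row reduce:
R2 → R2 - (2)·R1
R3 → R3 - (2)·R1
REF = 
  [ -2,   0,   1,  -2]
  [  0,   0,   0,   0]
  [  0,   0,   0,   0]
Pivot columns: 1 → 1 pivot.

rank(A) = 1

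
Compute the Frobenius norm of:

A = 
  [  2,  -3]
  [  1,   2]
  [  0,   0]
||A||_F = 4.243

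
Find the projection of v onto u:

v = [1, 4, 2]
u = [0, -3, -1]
proj_u(v) = [0, 21/5, 7/5]

v·u = (1)(0) + (4)(-3) + (2)(-1) = -14
u·u = (0)² + (-3)² + (-1)² = 10
proj_u(v) = (v·u / u·u) × u = (-14/10) × u = (-7/5) × u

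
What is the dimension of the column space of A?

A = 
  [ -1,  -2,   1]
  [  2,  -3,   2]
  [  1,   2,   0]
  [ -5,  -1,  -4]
dim(Col(A)) = 3

Row reduce:
R2 → R2 + (2)·R1
R3 → R3 + (1)·R1
R4 → R4 - (5)·R1
R4 → R4 + (9/7)·R2
R4 → R4 + (27/7)·R3
REF = 
  [ -1,  -2,   1]
  [  0,  -7,   4]
  [  0,   0,   1]
  [  0,   0,   0]
Pivot columns: 1, 2, 3 → 3 pivots.
dim(Col(A)) = number of pivot columns = 3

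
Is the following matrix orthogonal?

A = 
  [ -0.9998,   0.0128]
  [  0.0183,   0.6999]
No

AᵀA = 
  [  0.9999,   0]
  [  0,   0.4900]
≠ I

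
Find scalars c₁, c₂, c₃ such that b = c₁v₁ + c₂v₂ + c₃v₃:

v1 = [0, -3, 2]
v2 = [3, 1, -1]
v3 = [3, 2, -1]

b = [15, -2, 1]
c1 = 3, c2 = 3, c3 = 2

b = 3·v1 + 3·v2 + 2·v3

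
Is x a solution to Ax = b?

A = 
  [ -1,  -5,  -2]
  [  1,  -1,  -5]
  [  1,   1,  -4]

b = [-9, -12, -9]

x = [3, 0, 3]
Yes

Ax = [-9, -12, -9] = b ✓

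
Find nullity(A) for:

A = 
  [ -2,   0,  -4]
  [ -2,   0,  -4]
nullity(A) = 2

Row reduce:
R2 → R2 - (1)·R1
REF = 
  [ -2,   0,  -4]
  [  0,   0,   0]
Pivot columns: 1 → 1 pivot.
rank(A) = 1, so nullity(A) = 3 - 1 = 2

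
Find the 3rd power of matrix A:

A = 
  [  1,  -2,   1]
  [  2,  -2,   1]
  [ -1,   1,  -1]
A² = A·A:
A²[1,1] = (1)(1) + (-2)(2) + (1)(-1) = -4
A²[1,2] = (1)(-2) + (-2)(-2) + (1)(1) = 3
A²[1,3] = (1)(1) + (-2)(1) + (1)(-1) = -2
A²[2,1] = (2)(1) + (-2)(2) + (1)(-1) = -3
A²[2,2] = (2)(-2) + (-2)(-2) + (1)(1) = 1
A²[2,3] = (2)(1) + (-2)(1) + (1)(-1) = -1
A²[3,1] = (-1)(1) + (1)(2) + (-1)(-1) = 2
A²[3,2] = (-1)(-2) + (1)(-2) + (-1)(1) = -1
A²[3,3] = (-1)(1) + (1)(1) + (-1)(-1) = 1
A² = 
  [ -4,   3,  -2]
  [ -3,   1,  -1]
  [  2,  -1,   1]

A^3 = A^2·A:
A^3[1,1] = (-4)(1) + (3)(2) + (-2)(-1) = 4
A^3[1,2] = (-4)(-2) + (3)(-2) + (-2)(1) = 0
A^3[1,3] = (-4)(1) + (3)(1) + (-2)(-1) = 1
A^3[2,1] = (-3)(1) + (1)(2) + (-1)(-1) = 0
A^3[2,2] = (-3)(-2) + (1)(-2) + (-1)(1) = 3
A^3[2,3] = (-3)(1) + (1)(1) + (-1)(-1) = -1
A^3[3,1] = (2)(1) + (-1)(2) + (1)(-1) = -1
A^3[3,2] = (2)(-2) + (-1)(-2) + (1)(1) = -1
A^3[3,3] = (2)(1) + (-1)(1) + (1)(-1) = 0
A^3 = 
  [  4,   0,   1]
  [  0,   3,  -1]
  [ -1,  -1,   0]

Therefore
A^3 = 
  [  4,   0,   1]
  [  0,   3,  -1]
  [ -1,  -1,   0]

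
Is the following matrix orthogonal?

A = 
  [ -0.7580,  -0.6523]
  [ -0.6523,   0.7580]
Yes

AᵀA = 
  [  1.0001,   0]
  [  0,   1.0001]
≈ I (equal to I up to the 4-dp rounding of the entries)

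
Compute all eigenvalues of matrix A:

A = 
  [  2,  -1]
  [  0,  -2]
λ = 2, -2

tr(A) = 0, det(A) = -4
Characteristic polynomial: λ² - tr(A)λ + det(A) = λ² - 4
λ² - 4 = (λ + 2)(λ - 2)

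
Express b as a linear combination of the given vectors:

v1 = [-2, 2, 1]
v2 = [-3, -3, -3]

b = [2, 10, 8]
c1 = 2, c2 = -2

b = 2·v1 + -2·v2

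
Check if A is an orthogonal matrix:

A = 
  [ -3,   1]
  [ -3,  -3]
No

AᵀA = 
  [ 18,   6]
  [  6,  10]
≠ I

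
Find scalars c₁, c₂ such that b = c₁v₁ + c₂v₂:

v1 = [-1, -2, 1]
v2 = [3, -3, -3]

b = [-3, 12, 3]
c1 = -3, c2 = -2

b = -3·v1 + -2·v2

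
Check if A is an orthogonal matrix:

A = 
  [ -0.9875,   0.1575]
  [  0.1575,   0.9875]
Yes

AᵀA = 
  [  1,   0]
  [  0,   1]
≈ I (equal to I up to the 4-dp rounding of the entries)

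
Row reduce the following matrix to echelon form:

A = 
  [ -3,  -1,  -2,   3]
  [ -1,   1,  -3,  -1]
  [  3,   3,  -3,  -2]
Row operations:
R2 → R2 - (1/3)·R1
R3 → R3 + (1)·R1
R3 → R3 - (3/2)·R2

Resulting echelon form:
REF = 
  [  -3,   -1,   -2,    3]
  [   0,  4/3, -7/3,   -2]
  [   0,    0, -3/2,    4]

Rank = 3 (number of non-zero pivot rows).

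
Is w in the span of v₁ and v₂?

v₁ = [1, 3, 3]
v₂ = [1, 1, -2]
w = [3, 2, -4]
No

Form the augmented matrix and row-reduce:
[v₁|v₂|w] = 
  [  1,   1,   3]
  [  3,   1,   2]
  [  3,  -2,  -4]
R2 → R2 - (3)·R1
R3 → R3 - (3)·R1
R3 → R3 - (5/2)·R2
REF = 
  [  1,   1,   3]
  [  0,  -2,  -7]
  [  0,   0, 9/2]

Row 3 reads [0 0 | 9/2], i.e. 0 = 9/2, so the system is inconsistent and w ∉ span{v₁, v₂}.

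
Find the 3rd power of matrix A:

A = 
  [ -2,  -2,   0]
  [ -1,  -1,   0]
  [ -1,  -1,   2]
A² = A·A:
A²[1,1] = (-2)(-2) + (-2)(-1) + (0)(-1) = 6
A²[1,2] = (-2)(-2) + (-2)(-1) + (0)(-1) = 6
A²[1,3] = (-2)(0) + (-2)(0) + (0)(2) = 0
A²[2,1] = (-1)(-2) + (-1)(-1) + (0)(-1) = 3
A²[2,2] = (-1)(-2) + (-1)(-1) + (0)(-1) = 3
A²[2,3] = (-1)(0) + (-1)(0) + (0)(2) = 0
A²[3,1] = (-1)(-2) + (-1)(-1) + (2)(-1) = 1
A²[3,2] = (-1)(-2) + (-1)(-1) + (2)(-1) = 1
A²[3,3] = (-1)(0) + (-1)(0) + (2)(2) = 4
A² = 
  [  6,   6,   0]
  [  3,   3,   0]
  [  1,   1,   4]

A^3 = A^2·A:
A^3[1,1] = (6)(-2) + (6)(-1) + (0)(-1) = -18
A^3[1,2] = (6)(-2) + (6)(-1) + (0)(-1) = -18
A^3[1,3] = (6)(0) + (6)(0) + (0)(2) = 0
A^3[2,1] = (3)(-2) + (3)(-1) + (0)(-1) = -9
A^3[2,2] = (3)(-2) + (3)(-1) + (0)(-1) = -9
A^3[2,3] = (3)(0) + (3)(0) + (0)(2) = 0
A^3[3,1] = (1)(-2) + (1)(-1) + (4)(-1) = -7
A^3[3,2] = (1)(-2) + (1)(-1) + (4)(-1) = -7
A^3[3,3] = (1)(0) + (1)(0) + (4)(2) = 8
A^3 = 
  [-18, -18,   0]
  [ -9,  -9,   0]
  [ -7,  -7,   8]

Therefore
A^3 = 
  [-18, -18,   0]
  [ -9,  -9,   0]
  [ -7,  -7,   8]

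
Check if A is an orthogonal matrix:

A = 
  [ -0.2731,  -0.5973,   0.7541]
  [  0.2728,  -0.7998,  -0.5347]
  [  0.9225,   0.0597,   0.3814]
Yes

AᵀA = 
  [  1,   0,   0]
  [  0,   1,   0]
  [  0,   0,   1]
≈ I (equal to I up to the 4-dp rounding of the entries)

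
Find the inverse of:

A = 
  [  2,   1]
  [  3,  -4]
det(A) = (2)(-4) - (1)(3) = -11
For a 2×2 matrix, A⁻¹ = (1/det(A)) · [[d, -b], [-c, a]]
    = (-1/11) · [[-4, -1], [-3, 2]]

A⁻¹ = 
  [ 4/11,  1/11]
  [ 3/11, -2/11]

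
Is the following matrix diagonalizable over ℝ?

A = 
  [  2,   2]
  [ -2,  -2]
No

tr(A) = 0, det(A) = 0
Characteristic polynomial: λ² - tr(A)λ + det(A) = λ²
λ² = λ²
Eigenvalues: 0, 0
λ=0: alg. mult. = 2, geom. mult. = 2 - rank(A - (0)I) = 2 - 1 = 1
Sum of geometric multiplicities = 1 < n = 2, so there aren't enough independent eigenvectors.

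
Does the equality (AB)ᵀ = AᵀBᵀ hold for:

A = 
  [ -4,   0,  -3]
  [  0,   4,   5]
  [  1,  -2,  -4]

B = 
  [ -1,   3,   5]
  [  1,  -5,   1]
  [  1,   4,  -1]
No

(AB)ᵀ = 
  [  1,   9,  -7]
  [-24,   0,  -3]
  [-17,  -1,   7]

AᵀBᵀ = 
  [  9,  -3,  -5]
  [  2, -22,  18]
  [ -2, -32,  21]

The two matrices differ, so (AB)ᵀ ≠ AᵀBᵀ in general. The correct identity is (AB)ᵀ = BᵀAᵀ.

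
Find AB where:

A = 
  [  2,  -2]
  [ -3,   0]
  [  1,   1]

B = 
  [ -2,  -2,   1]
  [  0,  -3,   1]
A is 3×2 and B is 2×3, so AB is 3×3. Each entry is (row of A)·(column of B):
AB[1,1] = (2)(-2) + (-2)(0) = -4
AB[1,2] = (2)(-2) + (-2)(-3) = 2
AB[1,3] = (2)(1) + (-2)(1) = 0
AB[2,1] = (-3)(-2) + (0)(0) = 6
AB[2,2] = (-3)(-2) + (0)(-3) = 6
AB[2,3] = (-3)(1) + (0)(1) = -3
AB[3,1] = (1)(-2) + (1)(0) = -2
AB[3,2] = (1)(-2) + (1)(-3) = -5
AB[3,3] = (1)(1) + (1)(1) = 2

AB = 
  [ -4,   2,   0]
  [  6,   6,  -3]
  [ -2,  -5,   2]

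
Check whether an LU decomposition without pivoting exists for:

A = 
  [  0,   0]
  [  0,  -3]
Yes.
The first column is zero, so A is already upper triangular: L = I, U = A.
L = 
  [  1,   0]
  [  0,   1]
U = 
  [  0,   0]
  [  0,  -3]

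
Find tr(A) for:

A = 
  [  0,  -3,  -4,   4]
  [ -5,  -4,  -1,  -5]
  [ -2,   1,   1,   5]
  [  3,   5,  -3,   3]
0

tr(A) = 0 + -4 + 1 + 3 = 0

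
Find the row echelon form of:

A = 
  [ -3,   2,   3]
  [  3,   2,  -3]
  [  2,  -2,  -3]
Row operations:
R2 → R2 + (1)·R1
R3 → R3 + (2/3)·R1
R3 → R3 + (1/6)·R2

Resulting echelon form:
REF = 
  [ -3,   2,   3]
  [  0,   4,   0]
  [  0,   0,  -1]

Rank = 3 (number of non-zero pivot rows).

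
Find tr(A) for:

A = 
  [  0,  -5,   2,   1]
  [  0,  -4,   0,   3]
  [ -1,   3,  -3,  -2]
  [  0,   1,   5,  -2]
-9

tr(A) = 0 + -4 + -3 + -2 = -9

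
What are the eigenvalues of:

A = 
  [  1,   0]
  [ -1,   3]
tr(A) = 4, det(A) = 3
Characteristic polynomial: λ² - tr(A)λ + det(A) = λ² - 4λ + 3
λ² - 4λ + 3 = (λ - 1)(λ - 3)

λ = 3, 1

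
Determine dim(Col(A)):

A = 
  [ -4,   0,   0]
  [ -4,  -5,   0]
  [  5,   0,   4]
Row reduce:
R2 → R2 - (1)·R1
R3 → R3 + (5/4)·R1
REF = 
  [ -4,   0,   0]
  [  0,  -5,   0]
  [  0,   0,   4]
Pivot columns: 1, 2, 3 → 3 pivots.
dim(Col(A)) = number of pivot columns = 3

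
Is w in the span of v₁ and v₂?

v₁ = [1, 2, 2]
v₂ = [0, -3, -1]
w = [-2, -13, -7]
Yes

Form the augmented matrix and row-reduce:
[v₁|v₂|w] = 
  [  1,   0,  -2]
  [  2,  -3, -13]
  [  2,  -1,  -7]
R2 → R2 - (2)·R1
R3 → R3 - (2)·R1
R3 → R3 - (1/3)·R2
REF = 
  [  1,   0,  -2]
  [  0,  -3,  -9]
  [  0,   0,   0]

No row of the form [0 0 | nonzero], so the system is consistent. Back-substitution gives c₁ = -2, c₂ = 3: w = (-2)·v₁ + (3)·v₂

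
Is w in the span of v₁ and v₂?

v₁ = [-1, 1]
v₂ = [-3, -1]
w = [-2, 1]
Yes

Form the augmented matrix and row-reduce:
[v₁|v₂|w] = 
  [ -1,  -3,  -2]
  [  1,  -1,   1]
R2 → R2 + (1)·R1
REF = 
  [ -1,  -3,  -2]
  [  0,  -4,  -1]

No row of the form [0 0 | nonzero], so the system is consistent. Back-substitution gives c₁ = 5/4, c₂ = 1/4: w = (5/4)·v₁ + (1/4)·v₂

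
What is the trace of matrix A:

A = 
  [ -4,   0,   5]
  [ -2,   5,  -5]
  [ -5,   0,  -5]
-4

tr(A) = -4 + 5 + -5 = -4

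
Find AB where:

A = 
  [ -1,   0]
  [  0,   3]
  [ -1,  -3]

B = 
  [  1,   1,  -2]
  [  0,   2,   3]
AB = 
  [ -1,  -1,   2]
  [  0,   6,   9]
  [ -1,  -7,  -7]

A is 3×2 and B is 2×3, so AB is 3×3. Each entry is (row of A)·(column of B):
AB[1,1] = (-1)(1) + (0)(0) = -1
AB[1,2] = (-1)(1) + (0)(2) = -1
AB[1,3] = (-1)(-2) + (0)(3) = 2
AB[2,1] = (0)(1) + (3)(0) = 0
AB[2,2] = (0)(1) + (3)(2) = 6
AB[2,3] = (0)(-2) + (3)(3) = 9
AB[3,1] = (-1)(1) + (-3)(0) = -1
AB[3,2] = (-1)(1) + (-3)(2) = -7
AB[3,3] = (-1)(-2) + (-3)(3) = -7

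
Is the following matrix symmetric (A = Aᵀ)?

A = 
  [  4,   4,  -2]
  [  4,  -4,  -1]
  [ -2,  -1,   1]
Yes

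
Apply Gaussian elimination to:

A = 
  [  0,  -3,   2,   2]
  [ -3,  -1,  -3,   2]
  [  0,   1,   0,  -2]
Row operations:
Swap R1 ↔ R2
R3 → R3 + (1/3)·R2

Resulting echelon form:
REF = 
  [  -3,   -1,   -3,    2]
  [   0,   -3,    2,    2]
  [   0,    0,  2/3, -4/3]

Rank = 3 (number of non-zero pivot rows).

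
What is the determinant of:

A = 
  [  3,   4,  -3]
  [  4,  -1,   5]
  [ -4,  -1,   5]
-136

Cofactor expansion along row 1:
det(A) = (3)·((-1)(5) - (5)(-1)) - (4)·((4)(5) - (5)(-4)) + (-3)·((4)(-1) - (-1)(-4))
  = (3)(0) - (4)(40) + (-3)(-8)
  = -136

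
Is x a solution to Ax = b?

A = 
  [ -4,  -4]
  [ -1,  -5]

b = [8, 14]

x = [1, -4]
No

Ax = [12, 19] ≠ b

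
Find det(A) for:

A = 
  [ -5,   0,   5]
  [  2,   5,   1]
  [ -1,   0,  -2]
75

Cofactor expansion along row 1:
det(A) = (-5)·((5)(-2) - (1)(0)) - (0)·((2)(-2) - (1)(-1)) + (5)·((2)(0) - (5)(-1))
  = (-5)(-10) - (0)(-3) + (5)(5)
  = 75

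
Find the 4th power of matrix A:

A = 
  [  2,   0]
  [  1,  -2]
A^4 = 
  [ 16,   0]
  [  0,  16]

A² = A·A:
A²[1,1] = (2)(2) + (0)(1) = 4
A²[1,2] = (2)(0) + (0)(-2) = 0
A²[2,1] = (1)(2) + (-2)(1) = 0
A²[2,2] = (1)(0) + (-2)(-2) = 4
A² = 
  [  4,   0]
  [  0,   4]

A^3 = A^2·A:
A^3[1,1] = (4)(2) + (0)(1) = 8
A^3[1,2] = (4)(0) + (0)(-2) = 0
A^3[2,1] = (0)(2) + (4)(1) = 4
A^3[2,2] = (0)(0) + (4)(-2) = -8
A^3 = 
  [  8,   0]
  [  4,  -8]

A^4 = A^3·A:
A^4[1,1] = (8)(2) + (0)(1) = 16
A^4[1,2] = (8)(0) + (0)(-2) = 0
A^4[2,1] = (4)(2) + (-8)(1) = 0
A^4[2,2] = (4)(0) + (-8)(-2) = 16
A^4 = 
  [ 16,   0]
  [  0,  16]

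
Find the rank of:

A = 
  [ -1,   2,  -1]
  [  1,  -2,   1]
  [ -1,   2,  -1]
rank(A) = 1

Row reduce:
R2 → R2 + (1)·R1
R3 → R3 - (1)·R1
REF = 
  [ -1,   2,  -1]
  [  0,   0,   0]
  [  0,   0,   0]
Pivot columns: 1 → 1 pivot.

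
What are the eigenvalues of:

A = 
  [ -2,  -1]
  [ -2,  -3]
tr(A) = -5, det(A) = 4
Characteristic polynomial: λ² - tr(A)λ + det(A) = λ² + 5λ + 4
λ² + 5λ + 4 = (λ + 4)(λ + 1)

λ = -1, -4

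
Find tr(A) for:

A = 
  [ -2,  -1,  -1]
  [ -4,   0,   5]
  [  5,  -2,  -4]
-6

tr(A) = -2 + 0 + -4 = -6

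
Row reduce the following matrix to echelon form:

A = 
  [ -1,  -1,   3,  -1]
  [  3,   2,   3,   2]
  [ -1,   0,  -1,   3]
Row operations:
R2 → R2 + (3)·R1
R3 → R3 - (1)·R1
R3 → R3 + (1)·R2

Resulting echelon form:
REF = 
  [ -1,  -1,   3,  -1]
  [  0,  -1,  12,  -1]
  [  0,   0,   8,   3]

Rank = 3 (number of non-zero pivot rows).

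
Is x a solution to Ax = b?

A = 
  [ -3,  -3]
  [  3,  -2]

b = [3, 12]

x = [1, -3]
No

Ax = [6, 9] ≠ b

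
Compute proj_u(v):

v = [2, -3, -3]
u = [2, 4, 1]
proj_u(v) = [-22/21, -44/21, -11/21]

v·u = (2)(2) + (-3)(4) + (-3)(1) = -11
u·u = (2)² + (4)² + (1)² = 21
proj_u(v) = (v·u / u·u) × u = (-11/21) × u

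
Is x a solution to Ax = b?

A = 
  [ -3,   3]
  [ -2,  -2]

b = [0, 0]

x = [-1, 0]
No

Ax = [3, 2] ≠ b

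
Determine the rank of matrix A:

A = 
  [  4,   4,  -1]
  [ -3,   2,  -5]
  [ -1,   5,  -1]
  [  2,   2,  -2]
Row reduce:
R2 → R2 + (3/4)·R1
R3 → R3 + (1/4)·R1
R4 → R4 - (1/2)·R1
R3 → R3 - (6/5)·R2
R4 → R4 + (30/113)·R3
REF = 
  [     4,      4,     -1]
  [     0,      5,  -23/4]
  [     0,      0, 113/20]
  [     0,      0,      0]
Pivot columns: 1, 2, 3 → 3 pivots.

rank(A) = 3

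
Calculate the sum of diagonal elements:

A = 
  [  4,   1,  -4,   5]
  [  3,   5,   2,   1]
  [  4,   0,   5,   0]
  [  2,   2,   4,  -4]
10

tr(A) = 4 + 5 + 5 + -4 = 10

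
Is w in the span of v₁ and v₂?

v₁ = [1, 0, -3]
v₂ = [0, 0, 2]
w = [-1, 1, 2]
No

Form the augmented matrix and row-reduce:
[v₁|v₂|w] = 
  [  1,   0,  -1]
  [  0,   0,   1]
  [ -3,   2,   2]
R3 → R3 + (3)·R1
Swap R2 ↔ R3
REF = 
  [  1,   0,  -1]
  [  0,   2,  -1]
  [  0,   0,   1]

Row 3 reads [0 0 | 1], i.e. 0 = 1, so the system is inconsistent and w ∉ span{v₁, v₂}.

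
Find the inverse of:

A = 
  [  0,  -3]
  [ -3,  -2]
det(A) = (0)(-2) - (-3)(-3) = -9
For a 2×2 matrix, A⁻¹ = (1/det(A)) · [[d, -b], [-c, a]]
    = (-1/9) · [[-2, 3], [3, 0]]

A⁻¹ = 
  [ 2/9, -1/3]
  [-1/3,    0]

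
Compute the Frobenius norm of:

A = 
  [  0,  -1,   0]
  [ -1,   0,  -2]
||A||_F = 2.449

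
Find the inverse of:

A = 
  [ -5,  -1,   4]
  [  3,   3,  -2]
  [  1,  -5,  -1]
det(A) = (-5)·((3)(-1) - (-2)(-5)) - (-1)·((3)(-1) - (-2)(1)) + (4)·((3)(-5) - (3)(1))
  = (-5)(-13) - (-1)(-1) + (4)(-18)
  = -8
det(A) = -8 ≠ 0, so A is invertible.

Cofactors Cᵢⱼ = (-1)ⁱ⁺ʲ·Mᵢⱼ:
C = 
  [-13,   1, -18]
  [-21,   1, -26]
  [-10,   2, -12]

adj(A) = Cᵀ:
adj(A) = 
  [-13, -21, -10]
  [  1,   1,   2]
  [-18, -26, -12]

A⁻¹ = (-1/8) · adj(A):
A⁻¹ = 
  [13/8, 21/8,  5/4]
  [-1/8, -1/8, -1/4]
  [ 9/4, 13/4,  3/2]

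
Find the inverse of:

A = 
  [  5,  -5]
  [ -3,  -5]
det(A) = (5)(-5) - (-5)(-3) = -40
For a 2×2 matrix, A⁻¹ = (1/det(A)) · [[d, -b], [-c, a]]
    = (-1/40) · [[-5, 5], [3, 5]]

A⁻¹ = 
  [  1/8,  -1/8]
  [-3/40,  -1/8]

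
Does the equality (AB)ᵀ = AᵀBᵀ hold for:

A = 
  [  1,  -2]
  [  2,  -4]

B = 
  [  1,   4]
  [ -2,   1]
No

(AB)ᵀ = 
  [  5,  10]
  [  2,   4]

AᵀBᵀ = 
  [  9,   0]
  [-18,   0]

The two matrices differ, so (AB)ᵀ ≠ AᵀBᵀ in general. The correct identity is (AB)ᵀ = BᵀAᵀ.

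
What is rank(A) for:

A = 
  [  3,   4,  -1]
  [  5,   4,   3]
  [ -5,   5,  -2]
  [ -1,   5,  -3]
Row reduce:
R2 → R2 - (5/3)·R1
R3 → R3 + (5/3)·R1
R4 → R4 + (1/3)·R1
R3 → R3 + (35/8)·R2
R4 → R4 + (19/8)·R2
R4 → R4 - (31/67)·R3
REF = 
  [   3,    4,   -1]
  [   0, -8/3, 14/3]
  [   0,    0, 67/4]
  [   0,    0,    0]
Pivot columns: 1, 2, 3 → 3 pivots.

rank(A) = 3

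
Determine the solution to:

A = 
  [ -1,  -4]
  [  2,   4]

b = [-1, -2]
x = [-3, 1]

Row reduce the augmented matrix [A|b]:
R2 → R2 + (2)·R1
REF = 
  [ -1,  -4,  -1]
  [  0,  -4,  -4]

Back-substitution:
x₂ = (-4) / (-4) = 1
x₁ = (-1 - (-4)(1)) / (-1) = -3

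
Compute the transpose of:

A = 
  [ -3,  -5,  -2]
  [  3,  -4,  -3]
Aᵀ = 
  [ -3,   3]
  [ -5,  -4]
  [ -2,  -3]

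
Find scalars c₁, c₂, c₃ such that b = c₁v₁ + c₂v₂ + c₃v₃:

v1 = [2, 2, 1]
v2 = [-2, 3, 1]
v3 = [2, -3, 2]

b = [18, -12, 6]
c1 = 3, c2 = -3, c3 = 3

b = 3·v1 + -3·v2 + 3·v3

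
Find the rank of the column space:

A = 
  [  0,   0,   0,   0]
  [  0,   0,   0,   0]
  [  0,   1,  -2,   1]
Row reduce:
Swap R1 ↔ R3
REF = 
  [  0,   1,  -2,   1]
  [  0,   0,   0,   0]
  [  0,   0,   0,   0]
Pivot columns: 2 → 1 pivot.
dim(Col(A)) = number of pivot columns = 1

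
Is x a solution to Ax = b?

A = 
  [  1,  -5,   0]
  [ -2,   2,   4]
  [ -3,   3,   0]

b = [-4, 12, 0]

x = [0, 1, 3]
No

Ax = [-5, 14, 3] ≠ b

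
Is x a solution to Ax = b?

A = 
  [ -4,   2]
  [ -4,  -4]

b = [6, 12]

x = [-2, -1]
Yes

Ax = [6, 12] = b ✓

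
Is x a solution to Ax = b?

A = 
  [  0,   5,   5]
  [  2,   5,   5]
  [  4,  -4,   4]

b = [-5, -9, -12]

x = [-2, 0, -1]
Yes

Ax = [-5, -9, -12] = b ✓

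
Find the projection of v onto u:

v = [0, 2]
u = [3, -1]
v·u = (0)(3) + (2)(-1) = -2
u·u = (3)² + (-1)² = 10
proj_u(v) = (v·u / u·u) × u = (-2/10) × u = (-1/5) × u

proj_u(v) = [-3/5, 1/5]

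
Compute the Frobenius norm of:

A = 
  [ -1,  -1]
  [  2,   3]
||A||_F = 3.873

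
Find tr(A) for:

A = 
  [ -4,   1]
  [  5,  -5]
-9

tr(A) = -4 + -5 = -9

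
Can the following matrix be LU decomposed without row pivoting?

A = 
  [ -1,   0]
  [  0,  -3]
Yes.
A[1,1] = -1 ≠ 0, so Gaussian elimination proceeds without a row swap: multiplier ℓ₂₁ = (0)/(-1) = 0, and U[2,2] = -3 - (0)(0) = -3.
L = 
  [  1,   0]
  [  0,   1]
U = 
  [ -1,   0]
  [  0,  -3]
Check row 2 of LU: [(0)(-1), (0)(0) + (-3)] = [0, -3] = row 2 of A ✓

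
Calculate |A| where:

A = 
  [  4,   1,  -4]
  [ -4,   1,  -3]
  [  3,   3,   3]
111

Cofactor expansion along row 1:
det(A) = (4)·((1)(3) - (-3)(3)) - (1)·((-4)(3) - (-3)(3)) + (-4)·((-4)(3) - (1)(3))
  = (4)(12) - (1)(-3) + (-4)(-15)
  = 111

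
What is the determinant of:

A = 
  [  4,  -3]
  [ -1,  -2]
For a 2×2 matrix, det = ad - bc = (4)(-2) - (-3)(-1) = -11

det(A) = -11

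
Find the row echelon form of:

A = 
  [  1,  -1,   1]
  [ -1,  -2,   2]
Row operations:
R2 → R2 + (1)·R1

Resulting echelon form:
REF = 
  [  1,  -1,   1]
  [  0,  -3,   3]

Rank = 2 (number of non-zero pivot rows).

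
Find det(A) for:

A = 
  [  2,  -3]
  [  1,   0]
3

For a 2×2 matrix, det = ad - bc = (2)(0) - (-3)(1) = 3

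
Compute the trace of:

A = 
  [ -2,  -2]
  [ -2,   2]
0

tr(A) = -2 + 2 = 0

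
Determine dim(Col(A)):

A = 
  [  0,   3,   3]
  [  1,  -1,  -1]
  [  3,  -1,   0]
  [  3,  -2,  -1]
dim(Col(A)) = 3

Row reduce:
Swap R1 ↔ R2
R3 → R3 - (3)·R1
R4 → R4 - (3)·R1
R3 → R3 - (2/3)·R2
R4 → R4 - (1/3)·R2
R4 → R4 - (1)·R3
REF = 
  [  1,  -1,  -1]
  [  0,   3,   3]
  [  0,   0,   1]
  [  0,   0,   0]
Pivot columns: 1, 2, 3 → 3 pivots.
dim(Col(A)) = number of pivot columns = 3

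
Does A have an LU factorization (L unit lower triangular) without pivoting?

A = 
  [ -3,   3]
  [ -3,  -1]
Yes.
A[1,1] = -3 ≠ 0, so Gaussian elimination proceeds without a row swap: multiplier ℓ₂₁ = (-3)/(-3) = 1, and U[2,2] = -1 - (1)(3) = -4.
L = 
  [  1,   0]
  [  1,   1]
U = 
  [ -3,   3]
  [  0,  -4]
Check row 2 of LU: [(1)(-3), (1)(3) + (-4)] = [-3, -1] = row 2 of A ✓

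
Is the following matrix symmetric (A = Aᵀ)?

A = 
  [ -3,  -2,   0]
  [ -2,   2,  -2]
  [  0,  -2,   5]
Yes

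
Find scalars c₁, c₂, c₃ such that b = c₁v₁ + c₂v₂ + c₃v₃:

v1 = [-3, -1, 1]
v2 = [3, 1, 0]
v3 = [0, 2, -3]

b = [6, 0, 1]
c1 = -2, c2 = 0, c3 = -1

b = -2·v1 + 0·v2 + -1·v3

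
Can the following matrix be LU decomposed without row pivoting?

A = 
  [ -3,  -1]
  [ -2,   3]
Yes.
A[1,1] = -3 ≠ 0, so Gaussian elimination proceeds without a row swap: multiplier ℓ₂₁ = (-2)/(-3) = 2/3, and U[2,2] = 3 - (2/3)(-1) = 11/3.
L = 
  [  1,   0]
  [2/3,   1]
U = 
  [  -3,   -1]
  [   0, 11/3]
Check row 2 of LU: [(2/3)(-3), (2/3)(-1) + (11/3)] = [-2, 3] = row 2 of A ✓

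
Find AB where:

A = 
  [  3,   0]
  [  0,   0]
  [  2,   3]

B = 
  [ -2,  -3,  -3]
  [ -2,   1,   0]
AB = 
  [ -6,  -9,  -9]
  [  0,   0,   0]
  [-10,  -3,  -6]

A is 3×2 and B is 2×3, so AB is 3×3. Each entry is (row of A)·(column of B):
AB[1,1] = (3)(-2) + (0)(-2) = -6
AB[1,2] = (3)(-3) + (0)(1) = -9
AB[1,3] = (3)(-3) + (0)(0) = -9
AB[2,1] = (0)(-2) + (0)(-2) = 0
AB[2,2] = (0)(-3) + (0)(1) = 0
AB[2,3] = (0)(-3) + (0)(0) = 0
AB[3,1] = (2)(-2) + (3)(-2) = -10
AB[3,2] = (2)(-3) + (3)(1) = -3
AB[3,3] = (2)(-3) + (3)(0) = -6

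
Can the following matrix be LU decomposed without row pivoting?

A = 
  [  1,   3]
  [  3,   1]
Yes.
A[1,1] = 1 ≠ 0, so Gaussian elimination proceeds without a row swap: multiplier ℓ₂₁ = (3)/(1) = 3, and U[2,2] = 1 - (3)(3) = -8.
L = 
  [  1,   0]
  [  3,   1]
U = 
  [  1,   3]
  [  0,  -8]
Check row 2 of LU: [(3)(1), (3)(3) + (-8)] = [3, 1] = row 2 of A ✓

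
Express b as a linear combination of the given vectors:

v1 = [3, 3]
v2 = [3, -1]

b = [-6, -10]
c1 = -3, c2 = 1

b = -3·v1 + 1·v2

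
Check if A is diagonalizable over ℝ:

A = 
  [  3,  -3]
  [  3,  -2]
No

tr(A) = 1, det(A) = 3
Characteristic polynomial: λ² - tr(A)λ + det(A) = λ² - λ + 3
λ² - λ + 3 = 0  ⇒  λ = (1 ± √((-1)² - 4·(3)))/2 = (1 ± √(-11))/2
  = (1 + i√11)/2,  (1 - i√11)/2
Eigenvalues: (1 + i√11)/2, (1 - i√11)/2  (≈ 0.5 + 1.658i, 0.5 - 1.658i)
Has complex eigenvalues (not diagonalizable over ℝ).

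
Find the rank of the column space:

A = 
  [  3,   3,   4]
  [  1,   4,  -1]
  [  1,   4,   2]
Row reduce:
R2 → R2 - (1/3)·R1
R3 → R3 - (1/3)·R1
R3 → R3 - (1)·R2
REF = 
  [   3,    3,    4]
  [   0,    3, -7/3]
  [   0,    0,    3]
Pivot columns: 1, 2, 3 → 3 pivots.
dim(Col(A)) = number of pivot columns = 3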